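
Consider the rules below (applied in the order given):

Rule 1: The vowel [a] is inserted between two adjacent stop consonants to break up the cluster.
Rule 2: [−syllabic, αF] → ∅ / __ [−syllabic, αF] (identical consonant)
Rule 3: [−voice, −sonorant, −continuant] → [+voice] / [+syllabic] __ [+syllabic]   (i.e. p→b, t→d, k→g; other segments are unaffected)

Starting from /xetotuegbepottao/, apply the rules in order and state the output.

Rule 1 (stop-cluster a-epenthesis): /g/ and /b/ form a stop–stop cluster, so [a] is inserted between them. /t/ and /t/ form a stop–stop cluster, so [a] is inserted between them. /xetotuegbepottao/ → xetotuegabepotatao.
Rule 2 (degemination): no segment meets the environment; /xetotuegabepotatao/ is unchanged.
Rule 3 (intervocalic voicing): /t/ is a voiceless stop between vowels /e/ and /o/, so it voices to [d]. /t/ is a voiceless stop between vowels /o/ and /u/, so it voices to [d]. /p/ is a voiceless stop between vowels /e/ and /o/, so it voices to [b]. /t/ is a voiceless stop between vowels /o/ and /a/, so it voices to [d]. /t/ is a voiceless stop between vowels /a/ and /a/, so it voices to [d]. /xetotuegabepotatao/ → xedoduegabebodadao.

xedoduegabebodadao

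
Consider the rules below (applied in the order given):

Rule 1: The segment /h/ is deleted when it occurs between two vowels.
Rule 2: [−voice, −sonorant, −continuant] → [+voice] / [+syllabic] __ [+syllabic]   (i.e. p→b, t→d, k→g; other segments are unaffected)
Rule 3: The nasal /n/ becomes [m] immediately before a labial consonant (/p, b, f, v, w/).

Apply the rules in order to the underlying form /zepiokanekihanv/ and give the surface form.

zebioganegiamv

Rule 1 (intervocalic h-deletion): /h/ occurs between vowels /i/ and /a/, so it deletes. /zepiokanekihanv/ → zepiokanekianv.
Rule 2 (intervocalic voicing): /p/ is a voiceless stop between vowels /e/ and /i/, so it voices to [b]. /k/ is a voiceless stop between vowels /o/ and /a/, so it voices to [g]. /k/ is a voiceless stop between vowels /e/ and /i/, so it voices to [g]. /zepiokanekianv/ → zebioganegianv.
Rule 3 (nasal place assimilation): /n/ precedes the labial consonant /v/, so it assimilates in place to [m]. /zebioganegianv/ → zebioganegiamv.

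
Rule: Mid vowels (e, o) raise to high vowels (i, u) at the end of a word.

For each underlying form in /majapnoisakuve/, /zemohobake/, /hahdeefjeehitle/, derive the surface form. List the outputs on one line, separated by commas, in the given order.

majapnoisakuvi, zemohobaki, hahdeefjeehitli

/majapnoisakuve/: /e/ is a mid vowel in word-final position, so it raises to [i]. → [majapnoisakuvi].
/zemohobake/: /e/ is a mid vowel in word-final position, so it raises to [i]. → [zemohobaki].
/hahdeefjeehitle/: /e/ is a mid vowel in word-final position, so it raises to [i]. → [hahdeefjeehitli].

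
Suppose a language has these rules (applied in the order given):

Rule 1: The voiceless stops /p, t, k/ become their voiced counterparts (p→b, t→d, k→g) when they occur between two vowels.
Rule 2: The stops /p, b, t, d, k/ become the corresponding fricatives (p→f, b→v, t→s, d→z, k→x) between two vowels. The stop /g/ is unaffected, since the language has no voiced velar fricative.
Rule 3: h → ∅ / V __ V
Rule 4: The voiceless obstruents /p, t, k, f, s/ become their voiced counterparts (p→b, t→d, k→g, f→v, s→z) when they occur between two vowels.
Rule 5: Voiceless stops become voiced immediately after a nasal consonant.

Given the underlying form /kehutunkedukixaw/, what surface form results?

Rule 1 (intervocalic voicing): /t/ is a voiceless stop between vowels /u/ and /u/, so it voices to [d]. /k/ is a voiceless stop between vowels /u/ and /i/, so it voices to [g]. /kehutunkedukixaw/ → kehudunkedugixaw.
Rule 2 (intervocalic spirantization): /d/ is a stop between vowels /u/ and /u/, so it spirantizes to the fricative [z]. /d/ is a stop between vowels /e/ and /u/, so it spirantizes to the fricative [z]. /kehudunkedugixaw/ → kehuzunkezugixaw.
Rule 3 (intervocalic h-deletion): /h/ occurs between vowels /e/ and /u/, so it deletes. /kehuzunkezugixaw/ → keuzunkezugixaw.
Rule 4 (intervocalic voicing): no segment meets the environment; /keuzunkezugixaw/ is unchanged.
Rule 5 (post-nasal voicing): /k/ is a voiceless stop immediately after the nasal /n/, so it voices to [g]. /keuzunkezugixaw/ → keuzungezugixaw.

keuzungezugixaw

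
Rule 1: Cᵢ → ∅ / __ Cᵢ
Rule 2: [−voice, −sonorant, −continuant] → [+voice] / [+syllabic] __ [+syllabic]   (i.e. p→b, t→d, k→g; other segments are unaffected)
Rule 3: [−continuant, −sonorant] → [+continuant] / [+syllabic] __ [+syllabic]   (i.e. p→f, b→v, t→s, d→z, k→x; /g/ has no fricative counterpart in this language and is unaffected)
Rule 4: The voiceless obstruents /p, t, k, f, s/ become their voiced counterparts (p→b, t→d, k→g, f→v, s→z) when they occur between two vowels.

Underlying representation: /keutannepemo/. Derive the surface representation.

keuzanevemo

Rule 1 (degemination): /nn/ is a geminate; the first /n/ deletes. /keutannepemo/ → keutanepemo.
Rule 2 (intervocalic voicing): /t/ is a voiceless stop between vowels /u/ and /a/, so it voices to [d]. /p/ is a voiceless stop between vowels /e/ and /e/, so it voices to [b]. /keutanepemo/ → keudanebemo.
Rule 3 (intervocalic spirantization): /d/ is a stop between vowels /u/ and /a/, so it spirantizes to the fricative [z]. /b/ is a stop between vowels /e/ and /e/, so it spirantizes to the fricative [v]. /keudanebemo/ → keuzanevemo.
Rule 4 (intervocalic voicing): no segment meets the environment; /keuzanevemo/ is unchanged.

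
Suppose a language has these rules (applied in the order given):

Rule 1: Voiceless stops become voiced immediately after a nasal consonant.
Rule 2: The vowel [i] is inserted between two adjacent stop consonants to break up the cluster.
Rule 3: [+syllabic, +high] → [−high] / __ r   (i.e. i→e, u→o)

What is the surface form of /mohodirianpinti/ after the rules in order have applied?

mohoderianbindi

Rule 1 (post-nasal voicing): /p/ is a voiceless stop immediately after the nasal /n/, so it voices to [b]. /t/ is a voiceless stop immediately after the nasal /n/, so it voices to [d]. /mohodirianpinti/ → mohodirianbindi.
Rule 2 (stop-cluster i-epenthesis): no segment meets the environment; /mohodirianbindi/ is unchanged.
Rule 3 (pre-rhotic lowering): /i/ is a high vowel immediately before /r/, so it lowers to [e]. /mohodirianbindi/ → mohoderianbindi.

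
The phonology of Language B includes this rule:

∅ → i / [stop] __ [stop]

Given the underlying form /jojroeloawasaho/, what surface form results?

No segment of /jojroeloawasaho/ meets the structural description of the rule, so the form surfaces unchanged.

jojroeloawasaho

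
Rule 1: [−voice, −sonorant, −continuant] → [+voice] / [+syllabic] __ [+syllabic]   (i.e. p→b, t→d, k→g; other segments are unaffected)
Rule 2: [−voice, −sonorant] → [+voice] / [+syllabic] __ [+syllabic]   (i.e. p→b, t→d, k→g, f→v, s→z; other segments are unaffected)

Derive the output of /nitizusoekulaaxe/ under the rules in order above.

Rule 1 (intervocalic voicing): /t/ is a voiceless stop between vowels /i/ and /i/, so it voices to [d]. /k/ is a voiceless stop between vowels /e/ and /u/, so it voices to [g]. /nitizusoekulaaxe/ → nidizusoegulaaxe.
Rule 2 (intervocalic voicing): /s/ is a voiceless obstruent between vowels /u/ and /o/, so it voices to [z]. /nidizusoegulaaxe/ → nidizuzoegulaaxe.

nidizuzoegulaaxe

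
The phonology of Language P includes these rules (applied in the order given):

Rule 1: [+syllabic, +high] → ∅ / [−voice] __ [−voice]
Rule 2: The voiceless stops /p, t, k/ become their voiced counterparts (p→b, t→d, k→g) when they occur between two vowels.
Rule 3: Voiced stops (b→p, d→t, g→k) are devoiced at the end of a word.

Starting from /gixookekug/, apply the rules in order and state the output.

gixoogeguk

Rule 1 (high vowel syncope): no segment meets the environment; /gixookekug/ is unchanged.
Rule 2 (intervocalic voicing): /k/ is a voiceless stop between vowels /o/ and /e/, so it voices to [g]. /k/ is a voiceless stop between vowels /e/ and /u/, so it voices to [g]. /gixookekug/ → gixoogegug.
Rule 3 (final devoicing): /g/ is a voiced stop in word-final position, so it devoices to [k]. /gixoogegug/ → gixoogeguk.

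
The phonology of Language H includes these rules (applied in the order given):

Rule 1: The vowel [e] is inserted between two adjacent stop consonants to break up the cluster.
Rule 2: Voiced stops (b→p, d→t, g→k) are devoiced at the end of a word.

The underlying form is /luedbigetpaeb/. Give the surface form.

luedebigetepaep

Rule 1 (stop-cluster e-epenthesis): /d/ and /b/ form a stop–stop cluster, so [e] is inserted between them. /t/ and /p/ form a stop–stop cluster, so [e] is inserted between them. /luedbigetpaeb/ → luedebigetepaeb.
Rule 2 (final devoicing): /b/ is a voiced stop in word-final position, so it devoices to [p]. /luedebigetepaeb/ → luedebigetepaep.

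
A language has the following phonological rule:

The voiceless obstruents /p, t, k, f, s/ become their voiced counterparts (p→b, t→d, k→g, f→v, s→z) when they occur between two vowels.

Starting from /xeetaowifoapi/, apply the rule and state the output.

xeedaowivoabi

/t/ is a voiceless obstruent between vowels /e/ and /a/, so it voices to [d].
/f/ is a voiceless obstruent between vowels /i/ and /o/, so it voices to [v].
/p/ is a voiceless obstruent between vowels /a/ and /i/, so it voices to [b].
Surface form: [xeedaowivoabi].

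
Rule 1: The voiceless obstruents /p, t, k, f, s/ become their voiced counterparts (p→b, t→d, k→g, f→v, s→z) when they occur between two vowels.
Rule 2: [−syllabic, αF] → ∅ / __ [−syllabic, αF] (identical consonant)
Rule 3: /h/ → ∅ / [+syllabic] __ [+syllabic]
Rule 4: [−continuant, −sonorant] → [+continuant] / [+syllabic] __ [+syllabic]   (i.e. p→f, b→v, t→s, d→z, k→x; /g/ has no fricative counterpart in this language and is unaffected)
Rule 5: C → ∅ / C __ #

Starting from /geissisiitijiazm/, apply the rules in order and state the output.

Rule 1 (intervocalic voicing): /s/ is a voiceless obstruent between vowels /i/ and /i/, so it voices to [z]. /t/ is a voiceless obstruent between vowels /i/ and /i/, so it voices to [d]. /geissisiitijiazm/ → geissiziidijiazm.
Rule 2 (degemination): /ss/ is a geminate; the first /s/ deletes. /geissiziidijiazm/ → geisiziidijiazm.
Rule 3 (intervocalic h-deletion): no segment meets the environment; /geisiziidijiazm/ is unchanged.
Rule 4 (intervocalic spirantization): /d/ is a stop between vowels /i/ and /i/, so it spirantizes to the fricative [z]. /geisiziidijiazm/ → geisiziizijiazm.
Rule 5 (final cluster simplification): /m/ is the second consonant of a word-final cluster /zm/, so it deletes. /geisiziizijiazm/ → geisiziizijiaz.

geisiziizijiaz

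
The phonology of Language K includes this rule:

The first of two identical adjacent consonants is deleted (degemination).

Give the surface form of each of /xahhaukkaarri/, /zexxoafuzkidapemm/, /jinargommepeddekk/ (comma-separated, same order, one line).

xahaukaari, zexoafuzkidapem, jinargomepedek

/xahhaukkaarri/: /hh/ is a geminate; the first /h/ deletes. /kk/ is a geminate; the first /k/ deletes. /rr/ is a geminate; the first /r/ deletes. → [xahaukaari].
/zexxoafuzkidapemm/: /xx/ is a geminate; the first /x/ deletes. /mm/ is a geminate; the first /m/ deletes. → [zexoafuzkidapem].
/jinargommepeddekk/: /mm/ is a geminate; the first /m/ deletes. /dd/ is a geminate; the first /d/ deletes. /kk/ is a geminate; the first /k/ deletes. → [jinargomepedek].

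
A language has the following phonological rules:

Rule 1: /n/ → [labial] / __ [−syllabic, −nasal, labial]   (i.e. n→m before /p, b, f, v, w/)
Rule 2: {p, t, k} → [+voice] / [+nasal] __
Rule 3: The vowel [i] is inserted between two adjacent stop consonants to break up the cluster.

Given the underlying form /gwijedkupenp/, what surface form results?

Rule 1 (nasal place assimilation): /n/ precedes the labial consonant /p/, so it assimilates in place to [m]. /gwijedkupenp/ → gwijedkupemp.
Rule 2 (post-nasal voicing): /p/ is a voiceless stop immediately after the nasal /m/, so it voices to [b]. /gwijedkupemp/ → gwijedkupemb.
Rule 3 (stop-cluster i-epenthesis): /d/ and /k/ form a stop–stop cluster, so [i] is inserted between them. /gwijedkupemb/ → gwijedikupemb.

gwijedikupemb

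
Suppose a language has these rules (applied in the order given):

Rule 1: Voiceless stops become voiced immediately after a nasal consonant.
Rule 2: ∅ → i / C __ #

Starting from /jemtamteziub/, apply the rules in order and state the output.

Rule 1 (post-nasal voicing): /t/ is a voiceless stop immediately after the nasal /m/, so it voices to [d]. /t/ is a voiceless stop immediately after the nasal /m/, so it voices to [d]. /jemtamteziub/ → jemdamdeziub.
Rule 2 (final i-epenthesis): the form ends in the consonant /b/, so [i] is inserted word-finally. /jemdamdeziub/ → jemdamdeziubi.

jemdamdeziubi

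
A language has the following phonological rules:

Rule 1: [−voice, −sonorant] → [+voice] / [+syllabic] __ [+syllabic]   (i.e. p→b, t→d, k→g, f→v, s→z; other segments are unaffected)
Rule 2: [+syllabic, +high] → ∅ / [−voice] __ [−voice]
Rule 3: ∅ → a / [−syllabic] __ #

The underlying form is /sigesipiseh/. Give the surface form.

Rule 1 (intervocalic voicing): /s/ is a voiceless obstruent between vowels /e/ and /i/, so it voices to [z]. /p/ is a voiceless obstruent between vowels /i/ and /i/, so it voices to [b]. /s/ is a voiceless obstruent between vowels /i/ and /e/, so it voices to [z]. /sigesipiseh/ → sigezibizeh.
Rule 2 (high vowel syncope): no segment meets the environment; /sigezibizeh/ is unchanged.
Rule 3 (final a-epenthesis): the form ends in the consonant /h/, so [a] is inserted word-finally. /sigezibizeh/ → sigezibizeha.

sigezibizeha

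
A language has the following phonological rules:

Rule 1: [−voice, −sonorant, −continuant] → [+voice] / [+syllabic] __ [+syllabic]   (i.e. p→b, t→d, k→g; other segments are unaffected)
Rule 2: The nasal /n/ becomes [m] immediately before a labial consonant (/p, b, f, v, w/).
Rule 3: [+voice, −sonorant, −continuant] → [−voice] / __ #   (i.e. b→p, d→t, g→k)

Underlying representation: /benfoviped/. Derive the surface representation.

Rule 1 (intervocalic voicing): /p/ is a voiceless stop between vowels /i/ and /e/, so it voices to [b]. /benfoviped/ → benfovibed.
Rule 2 (nasal place assimilation): /n/ precedes the labial consonant /f/, so it assimilates in place to [m]. /benfovibed/ → bemfovibed.
Rule 3 (final devoicing): /d/ is a voiced stop in word-final position, so it devoices to [t]. /bemfovibed/ → bemfovibet.

bemfovibet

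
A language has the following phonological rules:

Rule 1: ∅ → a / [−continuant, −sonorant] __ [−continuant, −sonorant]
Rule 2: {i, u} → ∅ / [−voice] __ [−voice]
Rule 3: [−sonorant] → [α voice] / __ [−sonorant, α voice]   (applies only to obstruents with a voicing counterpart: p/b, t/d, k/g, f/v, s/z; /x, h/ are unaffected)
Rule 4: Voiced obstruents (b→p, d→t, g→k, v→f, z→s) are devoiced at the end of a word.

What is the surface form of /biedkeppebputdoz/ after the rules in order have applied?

biedakepapebaptados

Rule 1 (stop-cluster a-epenthesis): /d/ and /k/ form a stop–stop cluster, so [a] is inserted between them. /p/ and /p/ form a stop–stop cluster, so [a] is inserted between them. /b/ and /p/ form a stop–stop cluster, so [a] is inserted between them. /t/ and /d/ form a stop–stop cluster, so [a] is inserted between them. /biedkeppebputdoz/ → biedakepapebaputadoz.
Rule 2 (high vowel syncope): /u/ is a high vowel flanked by voiceless consonants /p/ and /t/, so it deletes. /biedakepapebaputadoz/ → biedakepapebaptadoz.
Rule 3 (regressive voicing assimilation): no segment meets the environment; /biedakepapebaptadoz/ is unchanged.
Rule 4 (final devoicing): /z/ is a voiced obstruent in word-final position, so it devoices to [s]. /biedakepapebaptadoz/ → biedakepapebaptados.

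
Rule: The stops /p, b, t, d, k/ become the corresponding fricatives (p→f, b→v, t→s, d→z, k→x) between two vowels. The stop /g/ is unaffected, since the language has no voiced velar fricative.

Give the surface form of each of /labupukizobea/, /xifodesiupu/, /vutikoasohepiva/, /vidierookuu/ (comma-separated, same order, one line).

/labupukizobea/: /b/ is a stop between vowels /a/ and /u/, so it spirantizes to the fricative [v]. /p/ is a stop between vowels /u/ and /u/, so it spirantizes to the fricative [f]. /k/ is a stop between vowels /u/ and /i/, so it spirantizes to the fricative [x]. /b/ is a stop between vowels /o/ and /e/, so it spirantizes to the fricative [v]. → [lavufuxizovea].
/xifodesiupu/: /d/ is a stop between vowels /o/ and /e/, so it spirantizes to the fricative [z]. /p/ is a stop between vowels /u/ and /u/, so it spirantizes to the fricative [f]. → [xifozesiufu].
/vutikoasohepiva/: /t/ is a stop between vowels /u/ and /i/, so it spirantizes to the fricative [s]. /k/ is a stop between vowels /i/ and /o/, so it spirantizes to the fricative [x]. /p/ is a stop between vowels /e/ and /i/, so it spirantizes to the fricative [f]. → [vusixoasohefiva].
/vidierookuu/: /d/ is a stop between vowels /i/ and /i/, so it spirantizes to the fricative [z]. /k/ is a stop between vowels /o/ and /u/, so it spirantizes to the fricative [x]. → [vizierooxuu].

lavufuxizovea, xifozesiufu, vusixoasohefiva, vizierooxuu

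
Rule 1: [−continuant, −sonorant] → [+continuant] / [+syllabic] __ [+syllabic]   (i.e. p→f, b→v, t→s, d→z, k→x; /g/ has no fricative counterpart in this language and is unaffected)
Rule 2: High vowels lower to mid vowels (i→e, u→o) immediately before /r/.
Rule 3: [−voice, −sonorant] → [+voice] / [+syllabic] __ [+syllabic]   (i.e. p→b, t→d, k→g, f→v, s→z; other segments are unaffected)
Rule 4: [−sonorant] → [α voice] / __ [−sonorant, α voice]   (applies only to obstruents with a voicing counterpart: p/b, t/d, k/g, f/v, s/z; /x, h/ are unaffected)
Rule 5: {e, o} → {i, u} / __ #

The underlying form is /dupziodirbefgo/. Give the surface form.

Rule 1 (intervocalic spirantization): /d/ is a stop between vowels /o/ and /i/, so it spirantizes to the fricative [z]. /dupziodirbefgo/ → dupziozirbefgo.
Rule 2 (pre-rhotic lowering): /i/ is a high vowel immediately before /r/, so it lowers to [e]. /dupziozirbefgo/ → dupziozerbefgo.
Rule 3 (intervocalic voicing): no segment meets the environment; /dupziozerbefgo/ is unchanged.
Rule 4 (regressive voicing assimilation): /p/ precedes the voiced obstruent /z/, so it voices to [b] by assimilation. /f/ precedes the voiced obstruent /g/, so it voices to [v] by assimilation. /dupziozerbefgo/ → dubziozerbevgo.
Rule 5 (final vowel raising): /o/ is a mid vowel in word-final position, so it raises to [u]. /dubziozerbevgo/ → dubziozerbevgu.

dubziozerbevgu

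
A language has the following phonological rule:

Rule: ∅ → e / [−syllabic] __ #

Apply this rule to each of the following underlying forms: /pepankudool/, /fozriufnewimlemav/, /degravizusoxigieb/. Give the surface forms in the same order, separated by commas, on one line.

pepankudoole, fozriufnewimlemave, degravizusoxigiebe

/pepankudool/: the form ends in the consonant /l/, so [e] is inserted word-finally. → [pepankudoole].
/fozriufnewimlemav/: the form ends in the consonant /v/, so [e] is inserted word-finally. → [fozriufnewimlemave].
/degravizusoxigieb/: the form ends in the consonant /b/, so [e] is inserted word-finally. → [degravizusoxigiebe].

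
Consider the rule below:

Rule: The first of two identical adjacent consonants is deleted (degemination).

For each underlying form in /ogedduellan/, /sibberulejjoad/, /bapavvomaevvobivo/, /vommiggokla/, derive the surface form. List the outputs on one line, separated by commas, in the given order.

/ogedduellan/: /dd/ is a geminate; the first /d/ deletes. /ll/ is a geminate; the first /l/ deletes. → [ogeduelan].
/sibberulejjoad/: /bb/ is a geminate; the first /b/ deletes. /jj/ is a geminate; the first /j/ deletes. → [siberulejoad].
/bapavvomaevvobivo/: /vv/ is a geminate; the first /v/ deletes. /vv/ is a geminate; the first /v/ deletes. → [bapavomaevobivo].
/vommiggokla/: /mm/ is a geminate; the first /m/ deletes. /gg/ is a geminate; the first /g/ deletes. → [vomigokla].

ogeduelan, siberulejoad, bapavomaevobivo, vomigokla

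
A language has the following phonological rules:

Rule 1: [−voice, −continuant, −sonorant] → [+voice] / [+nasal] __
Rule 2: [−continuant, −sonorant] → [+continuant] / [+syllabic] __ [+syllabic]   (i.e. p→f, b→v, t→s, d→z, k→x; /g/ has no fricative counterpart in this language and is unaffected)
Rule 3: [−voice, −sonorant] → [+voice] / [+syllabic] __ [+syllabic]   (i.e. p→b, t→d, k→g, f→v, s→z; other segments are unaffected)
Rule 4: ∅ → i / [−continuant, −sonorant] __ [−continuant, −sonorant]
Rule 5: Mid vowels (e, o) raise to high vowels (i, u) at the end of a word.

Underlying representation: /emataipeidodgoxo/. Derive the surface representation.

Rule 1 (post-nasal voicing): no segment meets the environment; /emataipeidodgoxo/ is unchanged.
Rule 2 (intervocalic spirantization): /t/ is a stop between vowels /a/ and /a/, so it spirantizes to the fricative [s]. /p/ is a stop between vowels /i/ and /e/, so it spirantizes to the fricative [f]. /d/ is a stop between vowels /i/ and /o/, so it spirantizes to the fricative [z]. /emataipeidodgoxo/ → emasaifeizodgoxo.
Rule 3 (intervocalic voicing): /s/ is a voiceless obstruent between vowels /a/ and /a/, so it voices to [z]. /f/ is a voiceless obstruent between vowels /i/ and /e/, so it voices to [v]. /emasaifeizodgoxo/ → emazaiveizodgoxo.
Rule 4 (stop-cluster i-epenthesis): /d/ and /g/ form a stop–stop cluster, so [i] is inserted between them. /emazaiveizodgoxo/ → emazaiveizodigoxo.
Rule 5 (final vowel raising): /o/ is a mid vowel in word-final position, so it raises to [u]. /emazaiveizodigoxo/ → emazaiveizodigoxu.

emazaiveizodigoxu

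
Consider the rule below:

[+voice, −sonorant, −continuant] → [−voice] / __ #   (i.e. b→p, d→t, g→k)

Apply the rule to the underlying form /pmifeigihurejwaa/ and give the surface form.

No segment of /pmifeigihurejwaa/ meets the structural description of the rule, so the form surfaces unchanged.

pmifeigihurejwaa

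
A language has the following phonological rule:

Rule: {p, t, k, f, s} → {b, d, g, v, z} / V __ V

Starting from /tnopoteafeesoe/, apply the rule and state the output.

tnobodeaveezoe

Scanning /tnopoteafeesoe/: /t/ at position 1 is not in the conditioning environment; /p/ is a voiceless obstruent between vowels /o/ and /o/, so it voices to [b]; /t/ is a voiceless obstruent between vowels /o/ and /e/, so it voices to [d]; /f/ is a voiceless obstruent between vowels /a/ and /e/, so it voices to [v]; /s/ is a voiceless obstruent between vowels /e/ and /o/, so it voices to [z].
Result: [tnobodeaveezoe].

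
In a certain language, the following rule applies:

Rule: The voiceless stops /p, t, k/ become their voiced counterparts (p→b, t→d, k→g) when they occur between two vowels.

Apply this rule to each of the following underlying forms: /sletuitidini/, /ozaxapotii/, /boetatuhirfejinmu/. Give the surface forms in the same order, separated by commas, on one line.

sleduididini, ozaxabodii, boedaduhirfejinmu

/sletuitidini/: /t/ is a voiceless stop between vowels /e/ and /u/, so it voices to [d]. /t/ is a voiceless stop between vowels /i/ and /i/, so it voices to [d]. → [sleduididini].
/ozaxapotii/: /p/ is a voiceless stop between vowels /a/ and /o/, so it voices to [b]. /t/ is a voiceless stop between vowels /o/ and /i/, so it voices to [d]. → [ozaxabodii].
/boetatuhirfejinmu/: /t/ is a voiceless stop between vowels /e/ and /a/, so it voices to [d]. /t/ is a voiceless stop between vowels /a/ and /u/, so it voices to [d]. → [boedaduhirfejinmu].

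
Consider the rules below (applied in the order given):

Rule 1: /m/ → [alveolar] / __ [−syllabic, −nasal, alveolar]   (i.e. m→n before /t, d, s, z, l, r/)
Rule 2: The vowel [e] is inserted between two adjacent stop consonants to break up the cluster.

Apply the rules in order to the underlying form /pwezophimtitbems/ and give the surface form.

Rule 1 (nasal place assimilation): /m/ precedes the alveolar consonant /t/, so it assimilates in place to [n]. /m/ precedes the alveolar consonant /s/, so it assimilates in place to [n]. /pwezophimtitbems/ → pwezophintitbens.
Rule 2 (stop-cluster e-epenthesis): /t/ and /b/ form a stop–stop cluster, so [e] is inserted between them. /pwezophintitbens/ → pwezophintitebens.

pwezophintitebens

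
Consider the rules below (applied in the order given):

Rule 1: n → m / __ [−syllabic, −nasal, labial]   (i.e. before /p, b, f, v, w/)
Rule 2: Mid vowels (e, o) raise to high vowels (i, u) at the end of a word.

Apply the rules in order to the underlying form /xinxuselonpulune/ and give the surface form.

xinxuselompuluni

Rule 1 (nasal place assimilation): /n/ precedes the labial consonant /p/, so it assimilates in place to [m]. /xinxuselonpulune/ → xinxuselompulune.
Rule 2 (final vowel raising): /e/ is a mid vowel in word-final position, so it raises to [i]. /xinxuselompulune/ → xinxuselompuluni.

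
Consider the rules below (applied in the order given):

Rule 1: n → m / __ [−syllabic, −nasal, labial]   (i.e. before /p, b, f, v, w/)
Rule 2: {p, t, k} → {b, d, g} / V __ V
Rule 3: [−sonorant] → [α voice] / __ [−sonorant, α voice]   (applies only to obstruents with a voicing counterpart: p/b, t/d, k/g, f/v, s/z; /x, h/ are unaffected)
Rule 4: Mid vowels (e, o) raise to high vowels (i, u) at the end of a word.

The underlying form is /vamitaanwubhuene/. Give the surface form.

Rule 1 (nasal place assimilation): /n/ precedes the labial consonant /w/, so it assimilates in place to [m]. /vamitaanwubhuene/ → vamitaamwubhuene.
Rule 2 (intervocalic voicing): /t/ is a voiceless stop between vowels /i/ and /a/, so it voices to [d]. /vamitaamwubhuene/ → vamidaamwubhuene.
Rule 3 (regressive voicing assimilation): /b/ precedes the voiceless obstruent /h/, so it devoices to [p] by assimilation. /vamidaamwubhuene/ → vamidaamwuphuene.
Rule 4 (final vowel raising): /e/ is a mid vowel in word-final position, so it raises to [i]. /vamidaamwuphuene/ → vamidaamwuphueni.

vamidaamwuphueni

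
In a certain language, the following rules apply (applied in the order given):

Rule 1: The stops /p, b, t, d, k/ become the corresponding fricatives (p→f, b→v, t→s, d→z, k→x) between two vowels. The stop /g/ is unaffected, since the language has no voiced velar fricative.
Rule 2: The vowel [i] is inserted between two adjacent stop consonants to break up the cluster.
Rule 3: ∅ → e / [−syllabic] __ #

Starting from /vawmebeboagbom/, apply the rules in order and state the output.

Rule 1 (intervocalic spirantization): /b/ is a stop between vowels /e/ and /e/, so it spirantizes to the fricative [v]. /b/ is a stop between vowels /e/ and /o/, so it spirantizes to the fricative [v]. /vawmebeboagbom/ → vawmevevoagbom.
Rule 2 (stop-cluster i-epenthesis): /g/ and /b/ form a stop–stop cluster, so [i] is inserted between them. /vawmevevoagbom/ → vawmevevoagibom.
Rule 3 (final e-epenthesis): the form ends in the consonant /m/, so [e] is inserted word-finally. /vawmevevoagibom/ → vawmevevoagibome.

vawmevevoagibome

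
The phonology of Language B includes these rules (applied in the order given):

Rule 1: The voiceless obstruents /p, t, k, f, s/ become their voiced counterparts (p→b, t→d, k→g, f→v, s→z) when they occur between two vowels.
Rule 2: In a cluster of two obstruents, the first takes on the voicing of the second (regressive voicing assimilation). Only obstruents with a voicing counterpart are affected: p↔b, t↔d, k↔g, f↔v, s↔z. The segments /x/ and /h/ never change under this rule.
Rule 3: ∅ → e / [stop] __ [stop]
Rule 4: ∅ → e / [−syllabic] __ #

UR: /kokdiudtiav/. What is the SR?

Rule 1 (intervocalic voicing): no segment meets the environment; /kokdiudtiav/ is unchanged.
Rule 2 (regressive voicing assimilation): /k/ precedes the voiced obstruent /d/, so it voices to [g] by assimilation. /d/ precedes the voiceless obstruent /t/, so it devoices to [t] by assimilation. /kokdiudtiav/ → kogdiuttiav.
Rule 3 (stop-cluster e-epenthesis): /g/ and /d/ form a stop–stop cluster, so [e] is inserted between them. /t/ and /t/ form a stop–stop cluster, so [e] is inserted between them. /kogdiuttiav/ → kogediutetiav.
Rule 4 (final e-epenthesis): the form ends in the consonant /v/, so [e] is inserted word-finally. /kogediutetiav/ → kogediutetiave.

kogediutetiave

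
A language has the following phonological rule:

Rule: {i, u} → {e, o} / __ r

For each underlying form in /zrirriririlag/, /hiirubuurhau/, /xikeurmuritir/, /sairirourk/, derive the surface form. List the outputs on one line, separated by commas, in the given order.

zrerrererilag, hierubuorhau, xikeormoriter, saereroork

/zrirriririlag/: /i/ is a high vowel immediately before /r/, so it lowers to [e]. /i/ is a high vowel immediately before /r/, so it lowers to [e]. /i/ is a high vowel immediately before /r/, so it lowers to [e]. → [zrerrererilag].
/hiirubuurhau/: /i/ is a high vowel immediately before /r/, so it lowers to [e]. /u/ is a high vowel immediately before /r/, so it lowers to [o]. → [hierubuorhau].
/xikeurmuritir/: /u/ is a high vowel immediately before /r/, so it lowers to [o]. /u/ is a high vowel immediately before /r/, so it lowers to [o]. /i/ is a high vowel immediately before /r/, so it lowers to [e]. → [xikeormoriter].
/sairirourk/: /i/ is a high vowel immediately before /r/, so it lowers to [e]. /i/ is a high vowel immediately before /r/, so it lowers to [e]. /u/ is a high vowel immediately before /r/, so it lowers to [o]. → [saereroork].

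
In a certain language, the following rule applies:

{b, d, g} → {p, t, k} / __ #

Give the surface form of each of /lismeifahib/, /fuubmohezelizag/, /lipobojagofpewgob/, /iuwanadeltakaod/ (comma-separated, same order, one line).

lismeifahip, fuubmohezelizak, lipobojagofpewgop, iuwanadeltakaot

/lismeifahib/: /b/ is a voiced stop in word-final position, so it devoices to [p]. → [lismeifahip].
/fuubmohezelizag/: /g/ is a voiced stop in word-final position, so it devoices to [k]. → [fuubmohezelizak].
/lipobojagofpewgob/: /b/ is a voiced stop in word-final position, so it devoices to [p]. → [lipobojagofpewgop].
/iuwanadeltakaod/: /d/ is a voiced stop in word-final position, so it devoices to [t]. → [iuwanadeltakaot].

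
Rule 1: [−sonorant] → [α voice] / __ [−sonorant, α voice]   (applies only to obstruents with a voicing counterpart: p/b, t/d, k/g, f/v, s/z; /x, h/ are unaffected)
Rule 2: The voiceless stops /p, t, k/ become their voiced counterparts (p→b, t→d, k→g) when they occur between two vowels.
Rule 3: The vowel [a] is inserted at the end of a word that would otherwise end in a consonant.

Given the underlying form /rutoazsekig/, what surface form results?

rudoassegiga

Rule 1 (regressive voicing assimilation): /z/ precedes the voiceless obstruent /s/, so it devoices to [s] by assimilation. /rutoazsekig/ → rutoassekig.
Rule 2 (intervocalic voicing): /t/ is a voiceless stop between vowels /u/ and /o/, so it voices to [d]. /k/ is a voiceless stop between vowels /e/ and /i/, so it voices to [g]. /rutoassekig/ → rudoassegig.
Rule 3 (final a-epenthesis): the form ends in the consonant /g/, so [a] is inserted word-finally. /rudoassegig/ → rudoassegiga.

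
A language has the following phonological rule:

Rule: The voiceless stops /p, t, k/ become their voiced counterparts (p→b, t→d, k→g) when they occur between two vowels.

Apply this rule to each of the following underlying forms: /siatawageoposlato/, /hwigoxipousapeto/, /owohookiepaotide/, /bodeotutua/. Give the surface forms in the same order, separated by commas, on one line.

siadawageoboslado, hwigoxibousabedo, owohoogiebaodide, bodeodudua

/siatawageoposlato/: /t/ is a voiceless stop between vowels /a/ and /a/, so it voices to [d]. /p/ is a voiceless stop between vowels /o/ and /o/, so it voices to [b]. /t/ is a voiceless stop between vowels /a/ and /o/, so it voices to [d]. → [siadawageoboslado].
/hwigoxipousapeto/: /p/ is a voiceless stop between vowels /i/ and /o/, so it voices to [b]. /p/ is a voiceless stop between vowels /a/ and /e/, so it voices to [b]. /t/ is a voiceless stop between vowels /e/ and /o/, so it voices to [d]. → [hwigoxibousabedo].
/owohookiepaotide/: /k/ is a voiceless stop between vowels /o/ and /i/, so it voices to [g]. /p/ is a voiceless stop between vowels /e/ and /a/, so it voices to [b]. /t/ is a voiceless stop between vowels /o/ and /i/, so it voices to [d]. → [owohoogiebaodide].
/bodeotutua/: /t/ is a voiceless stop between vowels /o/ and /u/, so it voices to [d]. /t/ is a voiceless stop between vowels /u/ and /u/, so it voices to [d]. → [bodeodudua].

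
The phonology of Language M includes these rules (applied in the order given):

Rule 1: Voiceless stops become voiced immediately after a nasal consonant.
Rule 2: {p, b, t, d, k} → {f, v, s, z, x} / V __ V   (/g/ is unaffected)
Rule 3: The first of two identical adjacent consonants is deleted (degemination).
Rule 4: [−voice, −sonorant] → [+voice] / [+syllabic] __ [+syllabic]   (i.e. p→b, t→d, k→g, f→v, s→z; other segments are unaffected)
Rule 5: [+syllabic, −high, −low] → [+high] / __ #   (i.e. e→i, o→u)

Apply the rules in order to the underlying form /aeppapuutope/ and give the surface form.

Rule 1 (post-nasal voicing): no segment meets the environment; /aeppapuutope/ is unchanged.
Rule 2 (intervocalic spirantization): /p/ is a stop between vowels /a/ and /u/, so it spirantizes to the fricative [f]. /t/ is a stop between vowels /u/ and /o/, so it spirantizes to the fricative [s]. /p/ is a stop between vowels /o/ and /e/, so it spirantizes to the fricative [f]. /aeppapuutope/ → aeppafuusofe.
Rule 3 (degemination): /pp/ is a geminate; the first /p/ deletes. /aeppafuusofe/ → aepafuusofe.
Rule 4 (intervocalic voicing): /p/ is a voiceless obstruent between vowels /e/ and /a/, so it voices to [b]. /f/ is a voiceless obstruent between vowels /a/ and /u/, so it voices to [v]. /s/ is a voiceless obstruent between vowels /u/ and /o/, so it voices to [z]. /f/ is a voiceless obstruent between vowels /o/ and /e/, so it voices to [v]. /aepafuusofe/ → aebavuuzove.
Rule 5 (final vowel raising): /e/ is a mid vowel in word-final position, so it raises to [i]. /aebavuuzove/ → aebavuuzovi.

aebavuuzovi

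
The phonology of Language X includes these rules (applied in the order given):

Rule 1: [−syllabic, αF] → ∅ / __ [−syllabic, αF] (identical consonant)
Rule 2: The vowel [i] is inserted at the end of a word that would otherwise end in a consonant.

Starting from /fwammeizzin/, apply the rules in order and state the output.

Rule 1 (degemination): /mm/ is a geminate; the first /m/ deletes. /zz/ is a geminate; the first /z/ deletes. /fwammeizzin/ → fwameizin.
Rule 2 (final i-epenthesis): the form ends in the consonant /n/, so [i] is inserted word-finally. /fwameizin/ → fwameizini.

fwameizini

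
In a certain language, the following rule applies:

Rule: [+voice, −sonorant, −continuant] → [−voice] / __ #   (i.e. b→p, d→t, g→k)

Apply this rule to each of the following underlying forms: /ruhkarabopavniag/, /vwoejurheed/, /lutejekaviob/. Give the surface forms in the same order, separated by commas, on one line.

ruhkarabopavniak, vwoejurheet, lutejekaviop

/ruhkarabopavniag/: /g/ is a voiced stop in word-final position, so it devoices to [k]. → [ruhkarabopavniak].
/vwoejurheed/: /d/ is a voiced stop in word-final position, so it devoices to [t]. → [vwoejurheet].
/lutejekaviob/: /b/ is a voiced stop in word-final position, so it devoices to [p]. → [lutejekaviop].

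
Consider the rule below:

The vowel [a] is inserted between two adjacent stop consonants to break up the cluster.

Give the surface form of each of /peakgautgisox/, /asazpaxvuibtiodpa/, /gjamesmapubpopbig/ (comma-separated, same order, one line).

/peakgautgisox/: /k/ and /g/ form a stop–stop cluster, so [a] is inserted between them. /t/ and /g/ form a stop–stop cluster, so [a] is inserted between them. → [peakagautagisox].
/asazpaxvuibtiodpa/: /b/ and /t/ form a stop–stop cluster, so [a] is inserted between them. /d/ and /p/ form a stop–stop cluster, so [a] is inserted between them. → [asazpaxvuibatiodapa].
/gjamesmapubpopbig/: /b/ and /p/ form a stop–stop cluster, so [a] is inserted between them. /p/ and /b/ form a stop–stop cluster, so [a] is inserted between them. → [gjamesmapubapopabig].

peakagautagisox, asazpaxvuibatiodapa, gjamesmapubapopabig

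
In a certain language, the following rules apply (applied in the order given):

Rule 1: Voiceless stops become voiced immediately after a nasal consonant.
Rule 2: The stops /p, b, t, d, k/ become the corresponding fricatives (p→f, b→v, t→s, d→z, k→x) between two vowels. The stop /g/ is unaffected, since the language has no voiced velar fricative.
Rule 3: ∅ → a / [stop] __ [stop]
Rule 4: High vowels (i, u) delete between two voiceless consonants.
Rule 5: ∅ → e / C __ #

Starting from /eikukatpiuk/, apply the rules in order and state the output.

Rule 1 (post-nasal voicing): no segment meets the environment; /eikukatpiuk/ is unchanged.
Rule 2 (intervocalic spirantization): /k/ is a stop between vowels /i/ and /u/, so it spirantizes to the fricative [x]. /k/ is a stop between vowels /u/ and /a/, so it spirantizes to the fricative [x]. /eikukatpiuk/ → eixuxatpiuk.
Rule 3 (stop-cluster a-epenthesis): /t/ and /p/ form a stop–stop cluster, so [a] is inserted between them. /eixuxatpiuk/ → eixuxatapiuk.
Rule 4 (high vowel syncope): /u/ is a high vowel flanked by voiceless consonants /x/ and /x/, so it deletes. /eixuxatapiuk/ → eixxatapiuk.
Rule 5 (final e-epenthesis): the form ends in the consonant /k/, so [e] is inserted word-finally. /eixxatapiuk/ → eixxatapiuke.

eixxatapiuke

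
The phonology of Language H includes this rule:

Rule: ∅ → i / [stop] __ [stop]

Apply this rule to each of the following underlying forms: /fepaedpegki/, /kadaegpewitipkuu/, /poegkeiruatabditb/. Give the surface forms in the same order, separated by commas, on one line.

/fepaedpegki/: /d/ and /p/ form a stop–stop cluster, so [i] is inserted between them. /g/ and /k/ form a stop–stop cluster, so [i] is inserted between them. → [fepaedipegiki].
/kadaegpewitipkuu/: /g/ and /p/ form a stop–stop cluster, so [i] is inserted between them. /p/ and /k/ form a stop–stop cluster, so [i] is inserted between them. → [kadaegipewitipikuu].
/poegkeiruatabditb/: /g/ and /k/ form a stop–stop cluster, so [i] is inserted between them. /b/ and /d/ form a stop–stop cluster, so [i] is inserted between them. /t/ and /b/ form a stop–stop cluster, so [i] is inserted between them. → [poegikeiruatabiditib].

fepaedipegiki, kadaegipewitipikuu, poegikeiruatabiditib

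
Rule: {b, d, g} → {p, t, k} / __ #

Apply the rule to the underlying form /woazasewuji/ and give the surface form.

No segment of /woazasewuji/ meets the structural description of the rule, so the form surfaces unchanged.

woazasewuji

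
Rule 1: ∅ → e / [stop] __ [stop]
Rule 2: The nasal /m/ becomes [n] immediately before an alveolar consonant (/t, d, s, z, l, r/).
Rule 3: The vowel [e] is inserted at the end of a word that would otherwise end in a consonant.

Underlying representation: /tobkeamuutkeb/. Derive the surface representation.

Rule 1 (stop-cluster e-epenthesis): /b/ and /k/ form a stop–stop cluster, so [e] is inserted between them. /t/ and /k/ form a stop–stop cluster, so [e] is inserted between them. /tobkeamuutkeb/ → tobekeamuutekeb.
Rule 2 (nasal place assimilation): no segment meets the environment; /tobekeamuutekeb/ is unchanged.
Rule 3 (final e-epenthesis): the form ends in the consonant /b/, so [e] is inserted word-finally. /tobekeamuutekeb/ → tobekeamuutekebe.

tobekeamuutekebe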